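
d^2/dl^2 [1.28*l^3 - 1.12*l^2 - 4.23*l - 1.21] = 7.68*l - 2.24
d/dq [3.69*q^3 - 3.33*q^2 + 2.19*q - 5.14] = 11.07*q^2 - 6.66*q + 2.19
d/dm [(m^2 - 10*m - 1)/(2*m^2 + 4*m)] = (6*m^2 + m + 1)/(m^2*(m^2 + 4*m + 4))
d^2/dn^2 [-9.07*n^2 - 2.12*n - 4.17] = -18.1400000000000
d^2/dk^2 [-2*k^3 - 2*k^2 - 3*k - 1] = -12*k - 4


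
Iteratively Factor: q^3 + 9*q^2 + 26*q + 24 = (q + 2)*(q^2 + 7*q + 12) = (q + 2)*(q + 3)*(q + 4)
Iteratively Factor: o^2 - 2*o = (o - 2)*(o)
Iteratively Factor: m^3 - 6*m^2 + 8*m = (m - 2)*(m^2 - 4*m) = (m - 4)*(m - 2)*(m)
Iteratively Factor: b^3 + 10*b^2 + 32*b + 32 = (b + 4)*(b^2 + 6*b + 8) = (b + 2)*(b + 4)*(b + 4)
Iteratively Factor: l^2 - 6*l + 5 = (l - 5)*(l - 1)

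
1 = 1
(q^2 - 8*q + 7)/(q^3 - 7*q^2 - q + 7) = 1/(q + 1)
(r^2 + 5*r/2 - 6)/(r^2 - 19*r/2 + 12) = (r + 4)/(r - 8)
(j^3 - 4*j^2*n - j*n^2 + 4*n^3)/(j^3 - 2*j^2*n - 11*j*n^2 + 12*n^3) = (j + n)/(j + 3*n)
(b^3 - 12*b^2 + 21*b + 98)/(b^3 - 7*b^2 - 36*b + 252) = (b^2 - 5*b - 14)/(b^2 - 36)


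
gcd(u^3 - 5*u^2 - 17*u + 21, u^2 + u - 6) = u + 3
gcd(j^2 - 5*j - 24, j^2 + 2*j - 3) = j + 3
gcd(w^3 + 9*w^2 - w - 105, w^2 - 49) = w + 7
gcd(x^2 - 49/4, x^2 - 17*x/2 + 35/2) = x - 7/2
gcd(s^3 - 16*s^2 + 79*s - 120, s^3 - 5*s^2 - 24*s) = s - 8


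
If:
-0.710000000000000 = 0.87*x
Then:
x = -0.82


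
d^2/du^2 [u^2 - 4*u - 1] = 2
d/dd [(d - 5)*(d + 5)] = 2*d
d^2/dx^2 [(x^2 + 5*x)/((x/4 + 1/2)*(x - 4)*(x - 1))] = 8*(x^6 + 15*x^5 - 27*x^4 + x^3 - 168*x^2 + 360*x + 304)/(x^9 - 9*x^8 + 9*x^7 + 105*x^6 - 198*x^5 - 396*x^4 + 840*x^3 + 288*x^2 - 1152*x + 512)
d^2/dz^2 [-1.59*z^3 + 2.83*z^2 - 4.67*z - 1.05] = 5.66 - 9.54*z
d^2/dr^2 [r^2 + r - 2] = 2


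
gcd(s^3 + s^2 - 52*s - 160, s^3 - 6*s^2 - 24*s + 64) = s^2 - 4*s - 32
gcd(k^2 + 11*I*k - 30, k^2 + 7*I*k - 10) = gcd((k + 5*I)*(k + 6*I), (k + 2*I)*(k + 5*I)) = k + 5*I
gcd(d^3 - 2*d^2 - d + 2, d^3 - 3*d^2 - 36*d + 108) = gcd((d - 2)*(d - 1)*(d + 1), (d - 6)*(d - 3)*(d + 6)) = 1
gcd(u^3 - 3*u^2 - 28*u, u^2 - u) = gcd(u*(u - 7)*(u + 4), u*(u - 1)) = u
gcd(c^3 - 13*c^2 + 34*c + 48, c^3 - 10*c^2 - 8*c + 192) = c^2 - 14*c + 48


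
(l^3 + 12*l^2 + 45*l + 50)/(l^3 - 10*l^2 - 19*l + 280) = (l^2 + 7*l + 10)/(l^2 - 15*l + 56)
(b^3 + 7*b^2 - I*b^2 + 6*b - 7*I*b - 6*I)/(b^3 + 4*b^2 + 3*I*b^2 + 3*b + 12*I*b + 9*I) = (b^2 + b*(6 - I) - 6*I)/(b^2 + 3*b*(1 + I) + 9*I)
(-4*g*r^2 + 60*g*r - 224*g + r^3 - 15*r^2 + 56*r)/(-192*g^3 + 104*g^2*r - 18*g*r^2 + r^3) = (r^2 - 15*r + 56)/(48*g^2 - 14*g*r + r^2)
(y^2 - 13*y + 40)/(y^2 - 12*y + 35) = (y - 8)/(y - 7)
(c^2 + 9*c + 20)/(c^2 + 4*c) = (c + 5)/c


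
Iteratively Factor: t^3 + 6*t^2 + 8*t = (t + 4)*(t^2 + 2*t) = t*(t + 4)*(t + 2)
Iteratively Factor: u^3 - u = (u)*(u^2 - 1) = u*(u - 1)*(u + 1)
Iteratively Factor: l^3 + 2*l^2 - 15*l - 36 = (l + 3)*(l^2 - l - 12) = (l - 4)*(l + 3)*(l + 3)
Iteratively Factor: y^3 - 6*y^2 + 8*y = (y)*(y^2 - 6*y + 8) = y*(y - 4)*(y - 2)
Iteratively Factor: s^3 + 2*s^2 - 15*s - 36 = (s - 4)*(s^2 + 6*s + 9) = (s - 4)*(s + 3)*(s + 3)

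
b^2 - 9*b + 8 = (b - 8)*(b - 1)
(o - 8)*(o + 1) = o^2 - 7*o - 8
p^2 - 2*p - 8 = (p - 4)*(p + 2)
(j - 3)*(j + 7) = j^2 + 4*j - 21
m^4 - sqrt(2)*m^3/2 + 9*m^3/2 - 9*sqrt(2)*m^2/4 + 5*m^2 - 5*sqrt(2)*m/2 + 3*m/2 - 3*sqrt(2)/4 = (m + 1/2)*(m + 1)*(m + 3)*(m - sqrt(2)/2)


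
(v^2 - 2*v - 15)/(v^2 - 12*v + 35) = (v + 3)/(v - 7)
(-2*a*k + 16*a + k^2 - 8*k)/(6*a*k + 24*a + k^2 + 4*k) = (-2*a*k + 16*a + k^2 - 8*k)/(6*a*k + 24*a + k^2 + 4*k)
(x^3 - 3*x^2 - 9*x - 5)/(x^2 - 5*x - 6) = (x^2 - 4*x - 5)/(x - 6)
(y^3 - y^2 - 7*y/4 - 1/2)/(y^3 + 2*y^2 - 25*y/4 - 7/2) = (2*y + 1)/(2*y + 7)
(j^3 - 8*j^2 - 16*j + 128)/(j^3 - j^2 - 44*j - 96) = (j - 4)/(j + 3)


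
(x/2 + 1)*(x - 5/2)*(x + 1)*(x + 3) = x^4/2 + 7*x^3/4 - 2*x^2 - 43*x/4 - 15/2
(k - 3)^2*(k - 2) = k^3 - 8*k^2 + 21*k - 18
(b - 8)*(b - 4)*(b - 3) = b^3 - 15*b^2 + 68*b - 96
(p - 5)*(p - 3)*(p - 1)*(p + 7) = p^4 - 2*p^3 - 40*p^2 + 146*p - 105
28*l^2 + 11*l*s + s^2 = (4*l + s)*(7*l + s)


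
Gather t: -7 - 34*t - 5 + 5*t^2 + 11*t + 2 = 5*t^2 - 23*t - 10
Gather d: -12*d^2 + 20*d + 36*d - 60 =-12*d^2 + 56*d - 60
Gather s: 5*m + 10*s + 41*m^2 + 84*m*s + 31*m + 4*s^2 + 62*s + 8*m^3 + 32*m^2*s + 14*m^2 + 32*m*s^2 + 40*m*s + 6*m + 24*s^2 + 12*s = 8*m^3 + 55*m^2 + 42*m + s^2*(32*m + 28) + s*(32*m^2 + 124*m + 84)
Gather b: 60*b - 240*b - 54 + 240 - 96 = 90 - 180*b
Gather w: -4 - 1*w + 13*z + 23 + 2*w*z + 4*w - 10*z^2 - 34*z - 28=w*(2*z + 3) - 10*z^2 - 21*z - 9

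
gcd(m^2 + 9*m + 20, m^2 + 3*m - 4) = m + 4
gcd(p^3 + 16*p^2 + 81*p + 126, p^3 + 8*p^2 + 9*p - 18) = p^2 + 9*p + 18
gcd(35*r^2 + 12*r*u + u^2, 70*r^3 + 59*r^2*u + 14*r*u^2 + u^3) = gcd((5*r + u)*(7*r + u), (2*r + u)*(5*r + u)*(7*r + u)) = 35*r^2 + 12*r*u + u^2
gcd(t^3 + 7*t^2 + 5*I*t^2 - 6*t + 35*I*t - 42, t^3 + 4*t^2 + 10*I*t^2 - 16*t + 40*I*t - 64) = t + 2*I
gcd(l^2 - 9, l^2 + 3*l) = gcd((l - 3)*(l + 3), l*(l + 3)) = l + 3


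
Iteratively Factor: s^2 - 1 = (s + 1)*(s - 1)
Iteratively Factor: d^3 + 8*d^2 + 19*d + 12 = (d + 4)*(d^2 + 4*d + 3) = (d + 1)*(d + 4)*(d + 3)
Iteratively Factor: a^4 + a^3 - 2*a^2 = (a + 2)*(a^3 - a^2) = a*(a + 2)*(a^2 - a) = a*(a - 1)*(a + 2)*(a)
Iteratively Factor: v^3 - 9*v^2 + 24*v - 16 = (v - 1)*(v^2 - 8*v + 16) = (v - 4)*(v - 1)*(v - 4)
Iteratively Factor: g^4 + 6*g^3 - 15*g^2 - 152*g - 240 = (g + 4)*(g^3 + 2*g^2 - 23*g - 60) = (g + 3)*(g + 4)*(g^2 - g - 20) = (g - 5)*(g + 3)*(g + 4)*(g + 4)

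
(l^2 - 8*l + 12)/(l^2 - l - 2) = (l - 6)/(l + 1)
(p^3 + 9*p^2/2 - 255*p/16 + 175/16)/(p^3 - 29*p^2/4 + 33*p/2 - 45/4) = (4*p^2 + 23*p - 35)/(4*(p^2 - 6*p + 9))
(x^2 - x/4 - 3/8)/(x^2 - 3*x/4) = (x + 1/2)/x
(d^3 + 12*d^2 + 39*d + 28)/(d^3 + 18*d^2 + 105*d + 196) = (d + 1)/(d + 7)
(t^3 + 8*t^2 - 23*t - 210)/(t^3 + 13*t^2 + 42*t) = (t - 5)/t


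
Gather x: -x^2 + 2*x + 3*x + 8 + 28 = -x^2 + 5*x + 36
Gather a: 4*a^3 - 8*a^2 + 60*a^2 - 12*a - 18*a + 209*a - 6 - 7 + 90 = 4*a^3 + 52*a^2 + 179*a + 77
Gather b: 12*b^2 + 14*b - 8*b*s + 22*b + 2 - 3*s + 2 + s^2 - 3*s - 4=12*b^2 + b*(36 - 8*s) + s^2 - 6*s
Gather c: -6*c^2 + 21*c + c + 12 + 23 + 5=-6*c^2 + 22*c + 40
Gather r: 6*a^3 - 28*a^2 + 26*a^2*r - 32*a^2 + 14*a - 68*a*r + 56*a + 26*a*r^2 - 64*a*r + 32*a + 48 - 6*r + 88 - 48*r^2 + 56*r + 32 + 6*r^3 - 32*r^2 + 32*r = 6*a^3 - 60*a^2 + 102*a + 6*r^3 + r^2*(26*a - 80) + r*(26*a^2 - 132*a + 82) + 168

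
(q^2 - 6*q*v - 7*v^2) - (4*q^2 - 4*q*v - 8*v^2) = -3*q^2 - 2*q*v + v^2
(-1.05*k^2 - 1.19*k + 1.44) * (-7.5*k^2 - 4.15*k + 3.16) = 7.875*k^4 + 13.2825*k^3 - 9.1795*k^2 - 9.7364*k + 4.5504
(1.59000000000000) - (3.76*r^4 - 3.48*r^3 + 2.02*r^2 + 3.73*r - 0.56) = -3.76*r^4 + 3.48*r^3 - 2.02*r^2 - 3.73*r + 2.15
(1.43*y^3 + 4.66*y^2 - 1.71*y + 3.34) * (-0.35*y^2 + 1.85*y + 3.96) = -0.5005*y^5 + 1.0145*y^4 + 14.8823*y^3 + 14.1211*y^2 - 0.592599999999999*y + 13.2264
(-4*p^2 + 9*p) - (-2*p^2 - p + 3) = -2*p^2 + 10*p - 3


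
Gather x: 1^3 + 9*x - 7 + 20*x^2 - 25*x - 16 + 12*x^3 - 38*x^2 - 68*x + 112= 12*x^3 - 18*x^2 - 84*x + 90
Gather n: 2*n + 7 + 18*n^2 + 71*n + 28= 18*n^2 + 73*n + 35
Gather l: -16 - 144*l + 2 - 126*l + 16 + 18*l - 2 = -252*l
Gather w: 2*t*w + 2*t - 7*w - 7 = 2*t + w*(2*t - 7) - 7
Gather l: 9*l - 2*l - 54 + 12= 7*l - 42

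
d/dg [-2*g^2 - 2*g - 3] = -4*g - 2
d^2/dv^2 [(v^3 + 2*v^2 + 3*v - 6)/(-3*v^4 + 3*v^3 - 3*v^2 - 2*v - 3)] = 2*(-9*v^9 - 54*v^8 - 81*v^7 + 789*v^6 - 810*v^5 + 1071*v^4 - 244*v^3 - 396*v^2 + 324*v - 30)/(27*v^12 - 81*v^11 + 162*v^10 - 135*v^9 + 135*v^8 - 81*v^7 + 198*v^6 - 36*v^5 + 90*v^4 + 35*v^3 + 117*v^2 + 54*v + 27)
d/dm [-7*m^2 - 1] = -14*m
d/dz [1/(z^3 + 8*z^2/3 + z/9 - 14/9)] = 9*(-27*z^2 - 48*z - 1)/(9*z^3 + 24*z^2 + z - 14)^2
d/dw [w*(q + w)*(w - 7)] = w*(q + w) + w*(w - 7) + (q + w)*(w - 7)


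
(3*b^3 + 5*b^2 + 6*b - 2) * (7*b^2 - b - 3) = 21*b^5 + 32*b^4 + 28*b^3 - 35*b^2 - 16*b + 6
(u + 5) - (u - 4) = 9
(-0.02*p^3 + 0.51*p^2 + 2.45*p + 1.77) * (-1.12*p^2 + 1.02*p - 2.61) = 0.0224*p^5 - 0.5916*p^4 - 2.1716*p^3 - 0.8145*p^2 - 4.5891*p - 4.6197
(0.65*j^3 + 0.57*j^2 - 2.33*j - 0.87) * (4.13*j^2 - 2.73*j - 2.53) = 2.6845*j^5 + 0.5796*j^4 - 12.8235*j^3 + 1.3257*j^2 + 8.27*j + 2.2011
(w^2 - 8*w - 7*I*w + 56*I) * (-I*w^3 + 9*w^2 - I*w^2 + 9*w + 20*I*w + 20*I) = -I*w^5 + 2*w^4 + 7*I*w^4 - 14*w^3 - 35*I*w^3 + 124*w^2 + 301*I*w^2 - 980*w + 344*I*w - 1120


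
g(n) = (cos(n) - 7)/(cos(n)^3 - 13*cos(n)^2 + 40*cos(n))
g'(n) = (cos(n) - 7)*(3*sin(n)*cos(n)^2 - 26*sin(n)*cos(n) + 40*sin(n))/(cos(n)^3 - 13*cos(n)^2 + 40*cos(n))^2 - sin(n)/(cos(n)^3 - 13*cos(n)^2 + 40*cos(n))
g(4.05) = 0.26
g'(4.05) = 0.36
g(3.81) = 0.20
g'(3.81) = 0.17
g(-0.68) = -0.26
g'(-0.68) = 0.18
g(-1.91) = 0.50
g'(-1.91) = 1.49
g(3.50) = 0.16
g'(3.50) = 0.07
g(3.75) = 0.19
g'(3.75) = 0.15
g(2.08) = 0.33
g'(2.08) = -0.64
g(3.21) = 0.15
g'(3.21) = 0.01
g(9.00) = 0.16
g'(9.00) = -0.09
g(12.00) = -0.25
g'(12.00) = 0.13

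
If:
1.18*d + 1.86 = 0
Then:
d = -1.58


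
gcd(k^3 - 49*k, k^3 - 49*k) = k^3 - 49*k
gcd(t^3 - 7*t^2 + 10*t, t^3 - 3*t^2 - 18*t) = t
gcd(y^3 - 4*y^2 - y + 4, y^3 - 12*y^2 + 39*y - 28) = y^2 - 5*y + 4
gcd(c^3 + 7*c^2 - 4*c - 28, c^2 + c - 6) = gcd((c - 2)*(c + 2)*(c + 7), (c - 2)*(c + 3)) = c - 2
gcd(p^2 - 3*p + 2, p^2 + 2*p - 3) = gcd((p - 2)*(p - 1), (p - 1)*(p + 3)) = p - 1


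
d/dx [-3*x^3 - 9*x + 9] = -9*x^2 - 9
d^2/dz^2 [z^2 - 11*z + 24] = 2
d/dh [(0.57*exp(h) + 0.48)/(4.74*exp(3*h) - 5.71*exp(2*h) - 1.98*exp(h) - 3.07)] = (-5.4036*exp(3*h) - 3.5709*exp(2*h) + 5.4816*exp(h) - 0.7995)*exp(h)/(22.4676*exp(6*h) - 54.1308*exp(5*h) + 13.8337*exp(4*h) - 6.492*exp(3*h) + 38.9798*exp(2*h) + 12.1572*exp(h) + 9.4249)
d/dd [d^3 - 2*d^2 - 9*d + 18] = 3*d^2 - 4*d - 9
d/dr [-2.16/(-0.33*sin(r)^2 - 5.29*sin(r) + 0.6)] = -(1.4256*sin(r) + 11.4264)*cos(r)/(0.33*sin(r)^2 + 5.29*sin(r) - 0.6)^2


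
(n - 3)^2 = n^2 - 6*n + 9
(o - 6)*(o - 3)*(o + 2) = o^3 - 7*o^2 + 36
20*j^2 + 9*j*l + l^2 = (4*j + l)*(5*j + l)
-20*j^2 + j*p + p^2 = (-4*j + p)*(5*j + p)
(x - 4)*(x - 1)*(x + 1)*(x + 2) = x^4 - 2*x^3 - 9*x^2 + 2*x + 8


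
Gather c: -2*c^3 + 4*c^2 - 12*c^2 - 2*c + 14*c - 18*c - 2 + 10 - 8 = -2*c^3 - 8*c^2 - 6*c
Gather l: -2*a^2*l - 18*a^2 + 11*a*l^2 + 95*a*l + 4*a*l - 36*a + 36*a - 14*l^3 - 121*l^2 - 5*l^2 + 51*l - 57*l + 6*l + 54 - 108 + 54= -18*a^2 - 14*l^3 + l^2*(11*a - 126) + l*(-2*a^2 + 99*a)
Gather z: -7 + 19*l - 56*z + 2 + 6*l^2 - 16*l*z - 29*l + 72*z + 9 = 6*l^2 - 10*l + z*(16 - 16*l) + 4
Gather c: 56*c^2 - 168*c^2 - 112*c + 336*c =-112*c^2 + 224*c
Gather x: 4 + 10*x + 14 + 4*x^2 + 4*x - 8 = 4*x^2 + 14*x + 10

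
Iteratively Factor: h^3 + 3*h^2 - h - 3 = (h + 1)*(h^2 + 2*h - 3) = (h - 1)*(h + 1)*(h + 3)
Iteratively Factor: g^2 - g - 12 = (g - 4)*(g + 3)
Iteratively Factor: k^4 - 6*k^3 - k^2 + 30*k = (k - 5)*(k^3 - k^2 - 6*k) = (k - 5)*(k + 2)*(k^2 - 3*k) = k*(k - 5)*(k + 2)*(k - 3)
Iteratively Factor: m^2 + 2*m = (m)*(m + 2)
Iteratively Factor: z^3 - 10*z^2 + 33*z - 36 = (z - 4)*(z^2 - 6*z + 9) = (z - 4)*(z - 3)*(z - 3)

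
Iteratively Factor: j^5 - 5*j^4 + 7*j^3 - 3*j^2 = (j - 1)*(j^4 - 4*j^3 + 3*j^2) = (j - 3)*(j - 1)*(j^3 - j^2) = j*(j - 3)*(j - 1)*(j^2 - j) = j^2*(j - 3)*(j - 1)*(j - 1)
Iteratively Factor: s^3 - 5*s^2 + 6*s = (s - 3)*(s^2 - 2*s) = (s - 3)*(s - 2)*(s)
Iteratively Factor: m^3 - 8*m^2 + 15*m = (m - 3)*(m^2 - 5*m) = m*(m - 3)*(m - 5)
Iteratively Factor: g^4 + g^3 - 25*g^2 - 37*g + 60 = (g - 5)*(g^3 + 6*g^2 + 5*g - 12) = (g - 5)*(g - 1)*(g^2 + 7*g + 12) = (g - 5)*(g - 1)*(g + 4)*(g + 3)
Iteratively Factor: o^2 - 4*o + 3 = (o - 3)*(o - 1)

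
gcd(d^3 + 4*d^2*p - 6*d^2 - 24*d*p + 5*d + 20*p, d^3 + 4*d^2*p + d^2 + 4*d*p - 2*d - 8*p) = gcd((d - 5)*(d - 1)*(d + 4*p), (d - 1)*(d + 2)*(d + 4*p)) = d^2 + 4*d*p - d - 4*p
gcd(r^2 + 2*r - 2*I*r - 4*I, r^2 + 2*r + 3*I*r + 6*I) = r + 2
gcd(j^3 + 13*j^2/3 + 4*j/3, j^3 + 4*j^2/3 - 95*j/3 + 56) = 1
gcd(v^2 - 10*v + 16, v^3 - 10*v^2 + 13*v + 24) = v - 8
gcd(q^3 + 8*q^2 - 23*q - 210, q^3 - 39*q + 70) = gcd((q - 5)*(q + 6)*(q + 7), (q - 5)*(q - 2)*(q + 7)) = q^2 + 2*q - 35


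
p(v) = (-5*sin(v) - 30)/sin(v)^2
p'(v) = -2*(-5*sin(v) - 30)*cos(v)/sin(v)^3 - 5*cos(v)/sin(v)^2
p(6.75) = -159.23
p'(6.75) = 609.86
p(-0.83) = -48.32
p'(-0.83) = -94.57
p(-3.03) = -2374.20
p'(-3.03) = 42775.08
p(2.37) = -68.87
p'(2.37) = -134.23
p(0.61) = -100.14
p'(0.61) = 274.07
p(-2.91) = -547.66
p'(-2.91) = 4737.02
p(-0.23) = -555.28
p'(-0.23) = -4836.77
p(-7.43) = -30.63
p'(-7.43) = -30.12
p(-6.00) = -402.15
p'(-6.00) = 2702.37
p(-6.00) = -402.15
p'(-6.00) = 2702.37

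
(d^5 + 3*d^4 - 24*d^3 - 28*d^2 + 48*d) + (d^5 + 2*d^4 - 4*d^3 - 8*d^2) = 2*d^5 + 5*d^4 - 28*d^3 - 36*d^2 + 48*d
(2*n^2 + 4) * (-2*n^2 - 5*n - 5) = -4*n^4 - 10*n^3 - 18*n^2 - 20*n - 20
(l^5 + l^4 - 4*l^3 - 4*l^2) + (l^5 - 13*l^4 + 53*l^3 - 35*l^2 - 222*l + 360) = 2*l^5 - 12*l^4 + 49*l^3 - 39*l^2 - 222*l + 360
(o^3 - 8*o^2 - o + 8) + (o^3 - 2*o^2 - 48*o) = 2*o^3 - 10*o^2 - 49*o + 8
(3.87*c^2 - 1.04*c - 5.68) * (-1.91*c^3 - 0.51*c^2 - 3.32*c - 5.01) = -7.3917*c^5 + 0.0126999999999999*c^4 - 1.4692*c^3 - 13.0391*c^2 + 24.068*c + 28.4568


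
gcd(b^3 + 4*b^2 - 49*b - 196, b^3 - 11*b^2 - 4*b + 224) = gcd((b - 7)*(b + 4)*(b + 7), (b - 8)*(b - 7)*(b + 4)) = b^2 - 3*b - 28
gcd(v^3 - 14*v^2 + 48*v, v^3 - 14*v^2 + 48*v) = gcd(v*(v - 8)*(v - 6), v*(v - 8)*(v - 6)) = v^3 - 14*v^2 + 48*v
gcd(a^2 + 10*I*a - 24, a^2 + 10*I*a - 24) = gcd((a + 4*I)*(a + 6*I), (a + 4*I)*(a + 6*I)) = a^2 + 10*I*a - 24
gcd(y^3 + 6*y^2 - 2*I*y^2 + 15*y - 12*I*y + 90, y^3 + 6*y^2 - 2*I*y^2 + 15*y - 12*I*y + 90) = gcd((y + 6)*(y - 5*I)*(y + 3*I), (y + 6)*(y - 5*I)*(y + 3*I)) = y^3 + y^2*(6 - 2*I) + y*(15 - 12*I) + 90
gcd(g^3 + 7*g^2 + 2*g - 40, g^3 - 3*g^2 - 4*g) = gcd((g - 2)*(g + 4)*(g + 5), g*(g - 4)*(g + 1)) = 1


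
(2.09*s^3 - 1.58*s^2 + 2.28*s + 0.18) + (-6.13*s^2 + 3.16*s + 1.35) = 2.09*s^3 - 7.71*s^2 + 5.44*s + 1.53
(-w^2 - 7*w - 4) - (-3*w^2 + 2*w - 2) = 2*w^2 - 9*w - 2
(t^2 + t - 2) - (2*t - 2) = t^2 - t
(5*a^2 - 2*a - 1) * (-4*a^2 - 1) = -20*a^4 + 8*a^3 - a^2 + 2*a + 1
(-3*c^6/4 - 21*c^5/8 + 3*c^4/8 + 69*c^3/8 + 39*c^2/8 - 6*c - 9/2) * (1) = -3*c^6/4 - 21*c^5/8 + 3*c^4/8 + 69*c^3/8 + 39*c^2/8 - 6*c - 9/2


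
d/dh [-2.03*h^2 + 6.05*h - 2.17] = 6.05 - 4.06*h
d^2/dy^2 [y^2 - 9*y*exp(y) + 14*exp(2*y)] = -9*y*exp(y) + 56*exp(2*y) - 18*exp(y) + 2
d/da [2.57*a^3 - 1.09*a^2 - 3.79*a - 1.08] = 7.71*a^2 - 2.18*a - 3.79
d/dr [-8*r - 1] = -8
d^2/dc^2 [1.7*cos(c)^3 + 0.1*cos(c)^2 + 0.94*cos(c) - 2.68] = -2.215*cos(c) - 0.2*cos(2*c) - 3.825*cos(3*c)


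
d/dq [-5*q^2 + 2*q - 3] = 2 - 10*q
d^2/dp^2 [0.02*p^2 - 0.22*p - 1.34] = 0.0400000000000000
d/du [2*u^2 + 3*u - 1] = 4*u + 3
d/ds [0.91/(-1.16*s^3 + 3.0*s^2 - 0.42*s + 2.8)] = (3.1668*s^2 - 5.46*s + 0.3822)/(1.16*s^3 - 3.0*s^2 + 0.42*s - 2.8)^2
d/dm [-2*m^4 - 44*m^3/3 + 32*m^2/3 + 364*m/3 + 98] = -8*m^3 - 44*m^2 + 64*m/3 + 364/3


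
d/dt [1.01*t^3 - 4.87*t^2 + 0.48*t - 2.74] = 3.03*t^2 - 9.74*t + 0.48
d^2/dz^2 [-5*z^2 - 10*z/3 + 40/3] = -10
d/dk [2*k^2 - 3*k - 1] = 4*k - 3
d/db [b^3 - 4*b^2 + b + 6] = 3*b^2 - 8*b + 1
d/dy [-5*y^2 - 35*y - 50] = -10*y - 35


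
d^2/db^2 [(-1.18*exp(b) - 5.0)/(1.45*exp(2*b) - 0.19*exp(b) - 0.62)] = (-2.48095*exp(4*b) - 42.37509*exp(3*b) - 2.23242*exp(2*b) - 18.021496*exp(b) + 0.135408)*exp(b)/(3.048625*exp(6*b) - 1.198425*exp(5*b) - 3.753615*exp(4*b) + 1.018001*exp(3*b) + 1.604994*exp(2*b) - 0.219108*exp(b) - 0.238328)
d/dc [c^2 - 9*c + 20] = 2*c - 9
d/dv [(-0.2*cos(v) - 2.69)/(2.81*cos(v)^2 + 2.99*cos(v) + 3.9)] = (0.562*sin(v)^2 - 15.1178*cos(v) - 7.8251)*sin(v)/(2.81*cos(v)^2 + 2.99*cos(v) + 3.9)^2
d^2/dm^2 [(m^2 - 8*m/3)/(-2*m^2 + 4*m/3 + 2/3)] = (54*m^3 - 27*m^2 + 72*m - 19)/(27*m^6 - 54*m^5 + 9*m^4 + 28*m^3 - 3*m^2 - 6*m - 1)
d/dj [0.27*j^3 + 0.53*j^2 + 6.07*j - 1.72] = 0.81*j^2 + 1.06*j + 6.07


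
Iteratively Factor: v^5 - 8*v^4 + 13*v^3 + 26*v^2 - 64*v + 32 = (v - 4)*(v^4 - 4*v^3 - 3*v^2 + 14*v - 8) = (v - 4)^2*(v^3 - 3*v + 2) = (v - 4)^2*(v + 2)*(v^2 - 2*v + 1) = (v - 4)^2*(v - 1)*(v + 2)*(v - 1)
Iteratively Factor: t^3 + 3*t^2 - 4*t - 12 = (t + 3)*(t^2 - 4) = (t + 2)*(t + 3)*(t - 2)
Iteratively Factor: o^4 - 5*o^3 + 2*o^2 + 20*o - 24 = (o - 2)*(o^3 - 3*o^2 - 4*o + 12) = (o - 2)^2*(o^2 - o - 6) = (o - 3)*(o - 2)^2*(o + 2)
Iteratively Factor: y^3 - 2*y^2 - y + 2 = (y + 1)*(y^2 - 3*y + 2) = (y - 1)*(y + 1)*(y - 2)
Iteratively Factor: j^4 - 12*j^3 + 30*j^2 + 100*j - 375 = (j - 5)*(j^3 - 7*j^2 - 5*j + 75) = (j - 5)^2*(j^2 - 2*j - 15) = (j - 5)^2*(j + 3)*(j - 5)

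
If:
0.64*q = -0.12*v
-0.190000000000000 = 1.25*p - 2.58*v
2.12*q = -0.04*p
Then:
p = -0.19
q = 0.00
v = -0.02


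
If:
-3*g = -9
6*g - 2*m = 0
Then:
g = 3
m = 9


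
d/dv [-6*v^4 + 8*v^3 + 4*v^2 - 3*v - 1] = -24*v^3 + 24*v^2 + 8*v - 3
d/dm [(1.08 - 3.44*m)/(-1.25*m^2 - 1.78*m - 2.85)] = (-4.3*m^2 + 2.7*m + 11.7264)/(1.5625*m^4 + 4.45*m^3 + 10.2934*m^2 + 10.146*m + 8.1225)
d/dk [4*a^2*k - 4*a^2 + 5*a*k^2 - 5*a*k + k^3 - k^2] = 4*a^2 + 10*a*k - 5*a + 3*k^2 - 2*k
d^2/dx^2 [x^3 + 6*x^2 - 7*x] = 6*x + 12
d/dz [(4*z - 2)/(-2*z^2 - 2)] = 2*(z^2 - z - 1)/(z^4 + 2*z^2 + 1)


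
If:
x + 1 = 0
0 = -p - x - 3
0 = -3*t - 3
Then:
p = -2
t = -1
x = -1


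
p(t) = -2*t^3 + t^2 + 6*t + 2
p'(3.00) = -42.00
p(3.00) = -25.00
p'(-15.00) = -1374.00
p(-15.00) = 6887.00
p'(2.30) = -21.14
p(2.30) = -3.24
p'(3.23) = -50.14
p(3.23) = -35.58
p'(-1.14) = -4.08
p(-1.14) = -0.58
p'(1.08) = 1.16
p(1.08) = 7.13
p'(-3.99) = -97.50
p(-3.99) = 121.02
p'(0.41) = 5.81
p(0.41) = 4.49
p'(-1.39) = -8.37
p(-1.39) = 0.96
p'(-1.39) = -8.37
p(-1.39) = 0.96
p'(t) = -6*t^2 + 2*t + 6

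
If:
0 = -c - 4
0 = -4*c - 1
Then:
No Solution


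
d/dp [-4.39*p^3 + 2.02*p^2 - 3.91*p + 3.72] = -13.17*p^2 + 4.04*p - 3.91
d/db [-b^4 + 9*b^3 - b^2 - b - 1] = -4*b^3 + 27*b^2 - 2*b - 1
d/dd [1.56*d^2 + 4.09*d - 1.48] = 3.12*d + 4.09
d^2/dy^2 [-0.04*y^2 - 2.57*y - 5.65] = -0.0800000000000000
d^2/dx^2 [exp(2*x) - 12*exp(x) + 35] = 4*(exp(x) - 3)*exp(x)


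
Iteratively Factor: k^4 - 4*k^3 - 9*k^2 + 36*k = (k + 3)*(k^3 - 7*k^2 + 12*k) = (k - 3)*(k + 3)*(k^2 - 4*k) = k*(k - 3)*(k + 3)*(k - 4)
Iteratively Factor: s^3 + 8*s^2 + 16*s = (s + 4)*(s^2 + 4*s) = s*(s + 4)*(s + 4)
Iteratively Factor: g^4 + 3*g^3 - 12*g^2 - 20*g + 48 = (g - 2)*(g^3 + 5*g^2 - 2*g - 24) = (g - 2)^2*(g^2 + 7*g + 12) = (g - 2)^2*(g + 4)*(g + 3)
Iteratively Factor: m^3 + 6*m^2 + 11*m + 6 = (m + 1)*(m^2 + 5*m + 6) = (m + 1)*(m + 3)*(m + 2)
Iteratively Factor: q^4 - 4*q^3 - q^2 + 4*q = (q)*(q^3 - 4*q^2 - q + 4) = q*(q + 1)*(q^2 - 5*q + 4) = q*(q - 4)*(q + 1)*(q - 1)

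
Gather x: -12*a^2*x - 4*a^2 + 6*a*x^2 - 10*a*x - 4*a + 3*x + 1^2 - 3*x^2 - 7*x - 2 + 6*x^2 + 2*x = -4*a^2 - 4*a + x^2*(6*a + 3) + x*(-12*a^2 - 10*a - 2) - 1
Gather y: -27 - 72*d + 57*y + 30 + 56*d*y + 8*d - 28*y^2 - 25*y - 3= -64*d - 28*y^2 + y*(56*d + 32)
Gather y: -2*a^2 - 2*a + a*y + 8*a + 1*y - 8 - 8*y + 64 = -2*a^2 + 6*a + y*(a - 7) + 56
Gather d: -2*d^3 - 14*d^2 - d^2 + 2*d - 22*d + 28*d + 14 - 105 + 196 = -2*d^3 - 15*d^2 + 8*d + 105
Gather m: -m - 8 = -m - 8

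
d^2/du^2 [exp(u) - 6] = exp(u)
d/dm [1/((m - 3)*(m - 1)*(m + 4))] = (13 - 3*m^2)/(m^6 - 26*m^4 + 24*m^3 + 169*m^2 - 312*m + 144)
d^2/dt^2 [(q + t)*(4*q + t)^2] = 18*q + 6*t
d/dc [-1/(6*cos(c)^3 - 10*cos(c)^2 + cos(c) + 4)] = (-18*cos(c)^2 + 20*cos(c) - 1)*sin(c)/(6*cos(c)^3 - 10*cos(c)^2 + cos(c) + 4)^2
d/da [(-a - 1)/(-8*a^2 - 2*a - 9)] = (-8*a^2 - 16*a + 7)/(64*a^4 + 32*a^3 + 148*a^2 + 36*a + 81)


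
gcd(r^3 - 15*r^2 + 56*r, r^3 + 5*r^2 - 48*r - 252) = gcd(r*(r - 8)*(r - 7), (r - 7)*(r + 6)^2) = r - 7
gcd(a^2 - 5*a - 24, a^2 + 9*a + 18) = a + 3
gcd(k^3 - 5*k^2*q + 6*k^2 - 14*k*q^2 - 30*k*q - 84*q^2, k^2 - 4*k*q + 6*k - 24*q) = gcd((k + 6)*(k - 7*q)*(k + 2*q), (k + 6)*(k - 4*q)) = k + 6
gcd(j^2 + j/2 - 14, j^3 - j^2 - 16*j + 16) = j + 4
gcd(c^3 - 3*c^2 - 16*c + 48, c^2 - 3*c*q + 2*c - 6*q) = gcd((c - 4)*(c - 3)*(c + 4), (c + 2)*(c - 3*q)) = 1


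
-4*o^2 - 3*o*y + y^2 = (-4*o + y)*(o + y)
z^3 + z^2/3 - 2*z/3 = z*(z - 2/3)*(z + 1)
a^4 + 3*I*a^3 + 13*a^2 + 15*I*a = a*(a - 3*I)*(a + I)*(a + 5*I)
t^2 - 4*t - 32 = (t - 8)*(t + 4)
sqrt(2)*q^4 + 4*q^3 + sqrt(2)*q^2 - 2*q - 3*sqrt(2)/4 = (q - sqrt(2)/2)*(q + sqrt(2)/2)*(q + 3*sqrt(2)/2)*(sqrt(2)*q + 1)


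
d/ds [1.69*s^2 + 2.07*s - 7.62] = 3.38*s + 2.07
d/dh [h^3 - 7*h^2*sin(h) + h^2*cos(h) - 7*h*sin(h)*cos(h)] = -h^2*sin(h) - 7*h^2*cos(h) + 3*h^2 - 14*h*sin(h) + 2*h*cos(h) - 7*h*cos(2*h) - 7*sin(2*h)/2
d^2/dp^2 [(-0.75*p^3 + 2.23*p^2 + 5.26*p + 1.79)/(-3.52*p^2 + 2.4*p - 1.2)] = (5.6843418860808e-14*p^4 - 165.721088*p^3 - 89.515776*p^2 + 230.52096*p - 42.21888)/(43.614208*p^6 - 89.21088*p^5 + 105.43104*p^4 - 74.6496*p^3 + 35.9424*p^2 - 10.368*p + 1.728)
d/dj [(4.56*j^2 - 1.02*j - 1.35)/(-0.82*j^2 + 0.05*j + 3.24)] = (-0.6084*j^2 + 27.3348*j - 3.2373)/(0.6724*j^4 - 0.082*j^3 - 5.3111*j^2 + 0.324*j + 10.4976)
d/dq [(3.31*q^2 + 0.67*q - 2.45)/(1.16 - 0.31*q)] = (-1.0261*q^2 + 7.6792*q + 0.0176999999999999)/(0.0961*q^2 - 0.7192*q + 1.3456)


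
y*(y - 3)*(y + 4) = y^3 + y^2 - 12*y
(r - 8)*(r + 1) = r^2 - 7*r - 8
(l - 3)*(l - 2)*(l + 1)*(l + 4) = l^4 - 15*l^2 + 10*l + 24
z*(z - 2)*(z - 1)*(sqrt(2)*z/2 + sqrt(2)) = sqrt(2)*z^4/2 - sqrt(2)*z^3/2 - 2*sqrt(2)*z^2 + 2*sqrt(2)*z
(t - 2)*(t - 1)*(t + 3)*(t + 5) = t^4 + 5*t^3 - 7*t^2 - 29*t + 30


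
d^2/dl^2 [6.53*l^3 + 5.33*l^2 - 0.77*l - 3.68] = 39.18*l + 10.66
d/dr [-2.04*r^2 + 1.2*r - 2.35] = 1.2 - 4.08*r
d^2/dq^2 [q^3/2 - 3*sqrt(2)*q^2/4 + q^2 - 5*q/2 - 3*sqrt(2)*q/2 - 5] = 3*q - 3*sqrt(2)/2 + 2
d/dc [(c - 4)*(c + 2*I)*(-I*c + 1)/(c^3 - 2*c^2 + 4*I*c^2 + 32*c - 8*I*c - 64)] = (c^4*(1 - 2*I) + c^3*(8 - 68*I) + c^2*(112 + 372*I) + c*(-448 - 544*I) + 832 + 128*I)/(c^6 + c^5*(-4 + 8*I) + c^4*(52 - 32*I) + c^3*(-192 + 288*I) + c^2*(1216 - 1024*I) + c*(-4096 + 1024*I) + 4096)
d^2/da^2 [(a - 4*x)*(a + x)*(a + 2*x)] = 6*a - 2*x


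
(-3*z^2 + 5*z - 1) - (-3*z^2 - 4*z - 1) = 9*z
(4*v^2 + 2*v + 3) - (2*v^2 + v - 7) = 2*v^2 + v + 10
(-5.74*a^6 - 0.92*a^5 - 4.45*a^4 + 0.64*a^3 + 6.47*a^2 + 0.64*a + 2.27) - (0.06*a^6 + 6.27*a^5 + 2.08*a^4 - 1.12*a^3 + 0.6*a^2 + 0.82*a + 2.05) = -5.8*a^6 - 7.19*a^5 - 6.53*a^4 + 1.76*a^3 + 5.87*a^2 - 0.18*a + 0.22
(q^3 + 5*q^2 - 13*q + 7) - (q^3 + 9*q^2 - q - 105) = -4*q^2 - 12*q + 112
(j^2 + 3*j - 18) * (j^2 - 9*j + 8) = j^4 - 6*j^3 - 37*j^2 + 186*j - 144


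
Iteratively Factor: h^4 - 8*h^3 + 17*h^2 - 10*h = (h)*(h^3 - 8*h^2 + 17*h - 10) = h*(h - 2)*(h^2 - 6*h + 5) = h*(h - 5)*(h - 2)*(h - 1)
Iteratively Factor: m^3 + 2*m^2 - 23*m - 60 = (m + 3)*(m^2 - m - 20) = (m - 5)*(m + 3)*(m + 4)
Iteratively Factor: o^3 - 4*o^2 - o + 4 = (o - 4)*(o^2 - 1) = (o - 4)*(o - 1)*(o + 1)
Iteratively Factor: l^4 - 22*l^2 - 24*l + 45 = (l + 3)*(l^3 - 3*l^2 - 13*l + 15) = (l - 5)*(l + 3)*(l^2 + 2*l - 3) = (l - 5)*(l + 3)^2*(l - 1)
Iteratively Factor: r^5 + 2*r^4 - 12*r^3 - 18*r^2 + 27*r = (r - 3)*(r^4 + 5*r^3 + 3*r^2 - 9*r) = (r - 3)*(r - 1)*(r^3 + 6*r^2 + 9*r) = (r - 3)*(r - 1)*(r + 3)*(r^2 + 3*r) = (r - 3)*(r - 1)*(r + 3)^2*(r)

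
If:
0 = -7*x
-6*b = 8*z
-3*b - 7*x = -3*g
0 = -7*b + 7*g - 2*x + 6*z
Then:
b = 0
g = 0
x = 0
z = 0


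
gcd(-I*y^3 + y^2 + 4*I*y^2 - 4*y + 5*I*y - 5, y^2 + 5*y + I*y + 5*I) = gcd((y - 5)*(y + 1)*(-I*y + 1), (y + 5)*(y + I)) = y + I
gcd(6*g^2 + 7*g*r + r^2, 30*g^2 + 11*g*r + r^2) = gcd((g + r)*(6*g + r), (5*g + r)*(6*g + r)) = 6*g + r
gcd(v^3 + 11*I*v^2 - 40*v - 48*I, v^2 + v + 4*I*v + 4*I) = v + 4*I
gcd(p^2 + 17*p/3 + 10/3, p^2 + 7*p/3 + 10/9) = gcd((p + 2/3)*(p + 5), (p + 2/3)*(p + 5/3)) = p + 2/3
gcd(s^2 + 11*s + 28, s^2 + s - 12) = s + 4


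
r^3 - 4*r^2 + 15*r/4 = r*(r - 5/2)*(r - 3/2)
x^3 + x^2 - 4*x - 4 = (x - 2)*(x + 1)*(x + 2)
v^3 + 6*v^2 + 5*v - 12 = (v - 1)*(v + 3)*(v + 4)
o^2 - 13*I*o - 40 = (o - 8*I)*(o - 5*I)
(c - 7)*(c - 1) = c^2 - 8*c + 7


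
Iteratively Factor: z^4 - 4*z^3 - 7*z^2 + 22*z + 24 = (z + 1)*(z^3 - 5*z^2 - 2*z + 24) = (z - 4)*(z + 1)*(z^2 - z - 6) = (z - 4)*(z + 1)*(z + 2)*(z - 3)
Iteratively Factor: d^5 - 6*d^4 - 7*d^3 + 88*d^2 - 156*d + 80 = (d - 1)*(d^4 - 5*d^3 - 12*d^2 + 76*d - 80) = (d - 2)*(d - 1)*(d^3 - 3*d^2 - 18*d + 40) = (d - 2)*(d - 1)*(d + 4)*(d^2 - 7*d + 10) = (d - 5)*(d - 2)*(d - 1)*(d + 4)*(d - 2)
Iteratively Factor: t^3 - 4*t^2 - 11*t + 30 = (t + 3)*(t^2 - 7*t + 10) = (t - 2)*(t + 3)*(t - 5)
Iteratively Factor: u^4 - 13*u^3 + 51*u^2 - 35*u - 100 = (u - 5)*(u^3 - 8*u^2 + 11*u + 20) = (u - 5)^2*(u^2 - 3*u - 4) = (u - 5)^2*(u + 1)*(u - 4)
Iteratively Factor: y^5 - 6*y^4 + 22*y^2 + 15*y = (y)*(y^4 - 6*y^3 + 22*y + 15) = y*(y - 3)*(y^3 - 3*y^2 - 9*y - 5) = y*(y - 3)*(y + 1)*(y^2 - 4*y - 5) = y*(y - 3)*(y + 1)^2*(y - 5)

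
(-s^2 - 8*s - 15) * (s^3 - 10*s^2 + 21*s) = -s^5 + 2*s^4 + 44*s^3 - 18*s^2 - 315*s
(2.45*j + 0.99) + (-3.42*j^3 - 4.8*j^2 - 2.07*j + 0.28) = -3.42*j^3 - 4.8*j^2 + 0.38*j + 1.27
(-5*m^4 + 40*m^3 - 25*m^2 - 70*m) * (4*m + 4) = -20*m^5 + 140*m^4 + 60*m^3 - 380*m^2 - 280*m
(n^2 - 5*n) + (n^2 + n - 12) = 2*n^2 - 4*n - 12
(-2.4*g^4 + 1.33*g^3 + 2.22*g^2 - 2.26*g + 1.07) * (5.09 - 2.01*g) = 4.824*g^5 - 14.8893*g^4 + 2.3075*g^3 + 15.8424*g^2 - 13.6541*g + 5.4463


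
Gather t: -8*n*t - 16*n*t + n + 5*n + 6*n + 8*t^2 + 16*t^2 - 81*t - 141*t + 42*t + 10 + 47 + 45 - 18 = 12*n + 24*t^2 + t*(-24*n - 180) + 84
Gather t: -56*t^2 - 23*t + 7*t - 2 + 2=-56*t^2 - 16*t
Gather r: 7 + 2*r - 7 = 2*r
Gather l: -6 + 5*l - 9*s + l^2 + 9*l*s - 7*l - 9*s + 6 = l^2 + l*(9*s - 2) - 18*s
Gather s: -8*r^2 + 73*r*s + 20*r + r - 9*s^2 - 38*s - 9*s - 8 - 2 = -8*r^2 + 21*r - 9*s^2 + s*(73*r - 47) - 10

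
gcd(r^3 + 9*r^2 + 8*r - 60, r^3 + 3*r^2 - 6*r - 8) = r - 2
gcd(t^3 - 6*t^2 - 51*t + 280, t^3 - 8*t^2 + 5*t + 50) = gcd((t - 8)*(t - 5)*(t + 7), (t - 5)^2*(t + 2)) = t - 5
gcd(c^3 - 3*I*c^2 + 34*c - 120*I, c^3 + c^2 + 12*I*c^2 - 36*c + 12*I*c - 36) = c + 6*I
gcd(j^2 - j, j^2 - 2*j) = j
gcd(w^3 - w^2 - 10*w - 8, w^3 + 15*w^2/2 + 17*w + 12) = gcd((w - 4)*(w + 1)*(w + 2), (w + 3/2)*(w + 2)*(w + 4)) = w + 2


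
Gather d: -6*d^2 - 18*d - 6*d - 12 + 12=-6*d^2 - 24*d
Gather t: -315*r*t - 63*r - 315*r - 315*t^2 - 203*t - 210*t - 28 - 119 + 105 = -378*r - 315*t^2 + t*(-315*r - 413) - 42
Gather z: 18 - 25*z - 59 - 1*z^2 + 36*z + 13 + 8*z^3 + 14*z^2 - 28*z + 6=8*z^3 + 13*z^2 - 17*z - 22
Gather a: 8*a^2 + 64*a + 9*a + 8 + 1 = 8*a^2 + 73*a + 9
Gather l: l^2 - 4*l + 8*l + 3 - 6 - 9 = l^2 + 4*l - 12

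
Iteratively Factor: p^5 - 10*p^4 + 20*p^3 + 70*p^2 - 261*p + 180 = (p - 1)*(p^4 - 9*p^3 + 11*p^2 + 81*p - 180) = (p - 3)*(p - 1)*(p^3 - 6*p^2 - 7*p + 60) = (p - 3)*(p - 1)*(p + 3)*(p^2 - 9*p + 20) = (p - 5)*(p - 3)*(p - 1)*(p + 3)*(p - 4)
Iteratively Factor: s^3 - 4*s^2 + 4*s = (s - 2)*(s^2 - 2*s) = (s - 2)^2*(s)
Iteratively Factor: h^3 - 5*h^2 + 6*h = (h - 3)*(h^2 - 2*h) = h*(h - 3)*(h - 2)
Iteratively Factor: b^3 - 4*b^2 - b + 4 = (b + 1)*(b^2 - 5*b + 4) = (b - 1)*(b + 1)*(b - 4)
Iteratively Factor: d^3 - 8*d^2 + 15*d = (d)*(d^2 - 8*d + 15) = d*(d - 5)*(d - 3)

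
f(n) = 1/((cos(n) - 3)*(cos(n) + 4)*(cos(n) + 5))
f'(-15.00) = 0.00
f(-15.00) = -0.02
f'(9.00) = 0.00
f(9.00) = -0.02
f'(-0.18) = -0.00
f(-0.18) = -0.02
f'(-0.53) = -0.00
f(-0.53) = -0.02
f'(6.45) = 0.00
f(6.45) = -0.02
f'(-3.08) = 0.00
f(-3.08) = -0.02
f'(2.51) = -0.00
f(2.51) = -0.02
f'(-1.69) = 0.00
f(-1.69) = -0.02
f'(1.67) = -0.00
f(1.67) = -0.02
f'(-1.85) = 0.00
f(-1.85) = -0.02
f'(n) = sin(n)/((cos(n) - 3)*(cos(n) + 4)*(cos(n) + 5)^2) + sin(n)/((cos(n) - 3)*(cos(n) + 4)^2*(cos(n) + 5)) + sin(n)/((cos(n) - 3)^2*(cos(n) + 4)*(cos(n) + 5)) = (-3*sin(n)^2 + 12*cos(n) - 4)*sin(n)/((cos(n) - 3)^2*(cos(n) + 4)^2*(cos(n) + 5)^2)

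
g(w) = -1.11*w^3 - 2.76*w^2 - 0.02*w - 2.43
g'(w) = -3.33*w^2 - 5.52*w - 0.02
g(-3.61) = 13.89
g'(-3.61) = -23.49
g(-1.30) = -4.63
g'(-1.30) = 1.53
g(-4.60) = 47.30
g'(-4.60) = -45.09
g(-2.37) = -3.11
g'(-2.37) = -5.64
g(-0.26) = -2.59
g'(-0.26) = 1.19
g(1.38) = -10.63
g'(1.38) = -13.98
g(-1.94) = -4.67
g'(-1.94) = -1.84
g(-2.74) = -0.26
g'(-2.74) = -9.90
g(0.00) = -2.43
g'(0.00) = -0.02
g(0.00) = -2.43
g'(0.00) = -0.02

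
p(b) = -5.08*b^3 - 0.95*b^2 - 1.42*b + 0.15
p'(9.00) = -1252.96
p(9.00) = -3792.90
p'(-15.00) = -3401.92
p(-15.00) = 16952.70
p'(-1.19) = -20.74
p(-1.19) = 9.06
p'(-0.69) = -7.36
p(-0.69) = 2.35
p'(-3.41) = -172.15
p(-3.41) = 195.38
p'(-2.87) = -121.50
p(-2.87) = 116.49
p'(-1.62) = -38.34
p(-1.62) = 21.55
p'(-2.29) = -76.99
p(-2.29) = 59.43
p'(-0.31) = -2.30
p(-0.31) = 0.65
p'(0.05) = -1.55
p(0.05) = 0.08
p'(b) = -15.24*b^2 - 1.9*b - 1.42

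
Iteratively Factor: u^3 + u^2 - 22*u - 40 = (u - 5)*(u^2 + 6*u + 8) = (u - 5)*(u + 4)*(u + 2)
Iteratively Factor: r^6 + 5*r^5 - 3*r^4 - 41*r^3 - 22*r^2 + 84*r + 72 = (r + 3)*(r^5 + 2*r^4 - 9*r^3 - 14*r^2 + 20*r + 24) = (r - 2)*(r + 3)*(r^4 + 4*r^3 - r^2 - 16*r - 12) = (r - 2)*(r + 2)*(r + 3)*(r^3 + 2*r^2 - 5*r - 6) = (r - 2)*(r + 1)*(r + 2)*(r + 3)*(r^2 + r - 6) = (r - 2)*(r + 1)*(r + 2)*(r + 3)^2*(r - 2)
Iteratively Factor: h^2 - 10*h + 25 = (h - 5)*(h - 5)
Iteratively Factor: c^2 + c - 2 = (c + 2)*(c - 1)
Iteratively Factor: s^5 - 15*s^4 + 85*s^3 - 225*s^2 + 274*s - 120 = (s - 4)*(s^4 - 11*s^3 + 41*s^2 - 61*s + 30) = (s - 5)*(s - 4)*(s^3 - 6*s^2 + 11*s - 6) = (s - 5)*(s - 4)*(s - 1)*(s^2 - 5*s + 6) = (s - 5)*(s - 4)*(s - 2)*(s - 1)*(s - 3)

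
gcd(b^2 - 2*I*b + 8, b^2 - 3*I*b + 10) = b + 2*I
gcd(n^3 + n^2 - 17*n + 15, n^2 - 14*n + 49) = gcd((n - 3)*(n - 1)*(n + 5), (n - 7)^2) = 1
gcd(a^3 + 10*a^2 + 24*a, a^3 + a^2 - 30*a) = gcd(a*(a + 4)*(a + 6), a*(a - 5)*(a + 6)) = a^2 + 6*a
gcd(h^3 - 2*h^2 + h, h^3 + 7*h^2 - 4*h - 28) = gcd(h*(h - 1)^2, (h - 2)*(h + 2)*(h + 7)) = 1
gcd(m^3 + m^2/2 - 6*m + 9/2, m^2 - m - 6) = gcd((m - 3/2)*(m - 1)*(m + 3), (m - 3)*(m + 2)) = 1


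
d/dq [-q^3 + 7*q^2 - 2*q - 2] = -3*q^2 + 14*q - 2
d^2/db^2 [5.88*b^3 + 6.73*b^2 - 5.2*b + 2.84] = 35.28*b + 13.46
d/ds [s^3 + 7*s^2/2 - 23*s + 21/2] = 3*s^2 + 7*s - 23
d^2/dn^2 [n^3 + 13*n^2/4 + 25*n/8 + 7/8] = 6*n + 13/2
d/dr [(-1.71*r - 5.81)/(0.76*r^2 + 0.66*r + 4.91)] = (1.2996*r^2 + 8.8312*r - 4.5615)/(0.5776*r^4 + 1.0032*r^3 + 7.8988*r^2 + 6.4812*r + 24.1081)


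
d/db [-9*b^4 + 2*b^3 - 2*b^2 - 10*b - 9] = -36*b^3 + 6*b^2 - 4*b - 10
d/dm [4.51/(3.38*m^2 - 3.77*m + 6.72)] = (17.0027 - 30.4876*m)/(3.38*m^2 - 3.77*m + 6.72)^2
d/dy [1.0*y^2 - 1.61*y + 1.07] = 2.0*y - 1.61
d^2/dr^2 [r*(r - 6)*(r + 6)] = 6*r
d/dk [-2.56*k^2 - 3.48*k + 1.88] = -5.12*k - 3.48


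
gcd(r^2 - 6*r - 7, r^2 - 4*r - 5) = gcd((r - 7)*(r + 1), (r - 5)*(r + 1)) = r + 1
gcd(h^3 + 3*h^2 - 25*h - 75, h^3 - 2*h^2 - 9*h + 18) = h + 3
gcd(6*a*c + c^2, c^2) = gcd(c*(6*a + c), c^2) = c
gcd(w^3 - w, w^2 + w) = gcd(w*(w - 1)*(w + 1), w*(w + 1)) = w^2 + w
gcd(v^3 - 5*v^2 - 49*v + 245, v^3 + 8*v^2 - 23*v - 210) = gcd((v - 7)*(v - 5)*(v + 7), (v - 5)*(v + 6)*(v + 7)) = v^2 + 2*v - 35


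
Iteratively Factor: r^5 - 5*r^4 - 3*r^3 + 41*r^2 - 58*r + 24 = (r + 3)*(r^4 - 8*r^3 + 21*r^2 - 22*r + 8) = (r - 1)*(r + 3)*(r^3 - 7*r^2 + 14*r - 8) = (r - 4)*(r - 1)*(r + 3)*(r^2 - 3*r + 2) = (r - 4)*(r - 2)*(r - 1)*(r + 3)*(r - 1)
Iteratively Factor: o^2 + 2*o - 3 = (o + 3)*(o - 1)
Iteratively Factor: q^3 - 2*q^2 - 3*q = (q + 1)*(q^2 - 3*q) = (q - 3)*(q + 1)*(q)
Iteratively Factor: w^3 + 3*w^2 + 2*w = (w + 2)*(w^2 + w) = w*(w + 2)*(w + 1)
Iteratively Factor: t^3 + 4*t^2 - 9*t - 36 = (t + 4)*(t^2 - 9) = (t - 3)*(t + 4)*(t + 3)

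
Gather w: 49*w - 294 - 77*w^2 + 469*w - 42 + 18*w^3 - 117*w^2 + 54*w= 18*w^3 - 194*w^2 + 572*w - 336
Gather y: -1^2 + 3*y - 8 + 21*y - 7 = 24*y - 16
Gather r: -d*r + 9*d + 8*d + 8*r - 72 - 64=17*d + r*(8 - d) - 136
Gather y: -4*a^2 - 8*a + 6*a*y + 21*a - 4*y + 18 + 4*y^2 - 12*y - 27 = -4*a^2 + 13*a + 4*y^2 + y*(6*a - 16) - 9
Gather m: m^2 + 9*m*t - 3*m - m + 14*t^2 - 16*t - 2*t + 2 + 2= m^2 + m*(9*t - 4) + 14*t^2 - 18*t + 4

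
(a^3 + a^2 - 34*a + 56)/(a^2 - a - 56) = (a^2 - 6*a + 8)/(a - 8)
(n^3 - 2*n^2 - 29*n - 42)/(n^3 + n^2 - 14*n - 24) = (n - 7)/(n - 4)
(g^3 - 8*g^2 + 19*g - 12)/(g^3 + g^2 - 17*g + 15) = (g - 4)/(g + 5)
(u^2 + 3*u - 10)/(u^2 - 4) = (u + 5)/(u + 2)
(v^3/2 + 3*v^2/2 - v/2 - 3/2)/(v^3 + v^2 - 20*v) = (v^3 + 3*v^2 - v - 3)/(2*v*(v^2 + v - 20))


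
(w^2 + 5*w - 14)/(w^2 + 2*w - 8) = (w + 7)/(w + 4)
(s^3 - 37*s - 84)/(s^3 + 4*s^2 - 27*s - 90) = (s^2 - 3*s - 28)/(s^2 + s - 30)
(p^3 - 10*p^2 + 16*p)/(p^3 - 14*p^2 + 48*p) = (p - 2)/(p - 6)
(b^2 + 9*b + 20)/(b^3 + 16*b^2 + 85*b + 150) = (b + 4)/(b^2 + 11*b + 30)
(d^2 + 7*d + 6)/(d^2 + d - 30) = (d + 1)/(d - 5)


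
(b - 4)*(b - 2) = b^2 - 6*b + 8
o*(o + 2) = o^2 + 2*o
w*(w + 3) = w^2 + 3*w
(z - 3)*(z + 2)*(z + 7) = z^3 + 6*z^2 - 13*z - 42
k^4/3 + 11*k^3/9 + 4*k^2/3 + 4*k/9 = k*(k/3 + 1/3)*(k + 2/3)*(k + 2)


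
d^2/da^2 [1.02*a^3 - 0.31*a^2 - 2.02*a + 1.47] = 6.12*a - 0.62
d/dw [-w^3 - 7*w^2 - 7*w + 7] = -3*w^2 - 14*w - 7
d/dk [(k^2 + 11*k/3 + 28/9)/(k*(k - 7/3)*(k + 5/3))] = (-81*k^4 - 594*k^3 - 873*k^2 + 336*k + 980)/(k^2*(81*k^4 - 108*k^3 - 594*k^2 + 420*k + 1225))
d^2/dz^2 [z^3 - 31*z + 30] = 6*z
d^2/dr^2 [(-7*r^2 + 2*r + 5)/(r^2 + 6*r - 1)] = 4*(22*r^3 - 3*r^2 + 48*r + 95)/(r^6 + 18*r^5 + 105*r^4 + 180*r^3 - 105*r^2 + 18*r - 1)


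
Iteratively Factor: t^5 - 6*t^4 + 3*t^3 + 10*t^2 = (t - 5)*(t^4 - t^3 - 2*t^2) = t*(t - 5)*(t^3 - t^2 - 2*t) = t*(t - 5)*(t - 2)*(t^2 + t) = t^2*(t - 5)*(t - 2)*(t + 1)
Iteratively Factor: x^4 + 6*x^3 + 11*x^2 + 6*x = (x + 1)*(x^3 + 5*x^2 + 6*x) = (x + 1)*(x + 2)*(x^2 + 3*x) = (x + 1)*(x + 2)*(x + 3)*(x)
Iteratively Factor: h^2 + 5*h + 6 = (h + 2)*(h + 3)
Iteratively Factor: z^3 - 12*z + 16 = (z + 4)*(z^2 - 4*z + 4) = (z - 2)*(z + 4)*(z - 2)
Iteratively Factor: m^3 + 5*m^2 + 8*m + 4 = (m + 1)*(m^2 + 4*m + 4) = (m + 1)*(m + 2)*(m + 2)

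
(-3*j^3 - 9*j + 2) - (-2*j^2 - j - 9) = -3*j^3 + 2*j^2 - 8*j + 11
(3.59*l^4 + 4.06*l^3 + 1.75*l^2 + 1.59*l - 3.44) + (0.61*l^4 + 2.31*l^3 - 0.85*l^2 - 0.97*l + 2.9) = 4.2*l^4 + 6.37*l^3 + 0.9*l^2 + 0.62*l - 0.54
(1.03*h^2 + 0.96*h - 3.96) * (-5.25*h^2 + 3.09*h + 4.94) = -5.4075*h^4 - 1.8573*h^3 + 28.8446*h^2 - 7.494*h - 19.5624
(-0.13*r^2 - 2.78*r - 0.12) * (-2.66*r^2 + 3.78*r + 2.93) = 0.3458*r^4 + 6.9034*r^3 - 10.5701*r^2 - 8.599*r - 0.3516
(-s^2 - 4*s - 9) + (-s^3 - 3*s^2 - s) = -s^3 - 4*s^2 - 5*s - 9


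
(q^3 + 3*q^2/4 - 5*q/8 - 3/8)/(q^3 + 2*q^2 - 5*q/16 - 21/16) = 2*(2*q + 1)/(4*q + 7)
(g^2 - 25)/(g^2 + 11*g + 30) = (g - 5)/(g + 6)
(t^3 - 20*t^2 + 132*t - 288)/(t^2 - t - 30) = (t^2 - 14*t + 48)/(t + 5)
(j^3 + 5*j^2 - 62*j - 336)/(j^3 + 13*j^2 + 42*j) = (j - 8)/j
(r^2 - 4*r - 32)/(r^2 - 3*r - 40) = (r + 4)/(r + 5)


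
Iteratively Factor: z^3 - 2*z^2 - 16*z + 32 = (z + 4)*(z^2 - 6*z + 8) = (z - 4)*(z + 4)*(z - 2)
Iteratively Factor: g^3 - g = (g)*(g^2 - 1) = g*(g - 1)*(g + 1)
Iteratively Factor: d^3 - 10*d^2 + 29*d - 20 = (d - 4)*(d^2 - 6*d + 5) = (d - 5)*(d - 4)*(d - 1)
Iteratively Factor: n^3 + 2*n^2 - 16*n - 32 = (n + 2)*(n^2 - 16) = (n - 4)*(n + 2)*(n + 4)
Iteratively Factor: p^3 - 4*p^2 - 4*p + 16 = (p - 2)*(p^2 - 2*p - 8) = (p - 4)*(p - 2)*(p + 2)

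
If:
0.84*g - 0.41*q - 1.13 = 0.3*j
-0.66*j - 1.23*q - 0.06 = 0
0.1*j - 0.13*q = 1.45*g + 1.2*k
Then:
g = 1.31277056277056 - 0.177489177489178*q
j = -1.86363636363636*q - 0.0909090909090909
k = -0.0491702741702742*q - 1.59384018759019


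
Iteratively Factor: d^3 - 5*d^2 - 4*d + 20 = (d - 5)*(d^2 - 4) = (d - 5)*(d + 2)*(d - 2)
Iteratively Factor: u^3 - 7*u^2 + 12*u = (u - 3)*(u^2 - 4*u) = u*(u - 3)*(u - 4)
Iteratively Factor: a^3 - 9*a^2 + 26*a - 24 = (a - 3)*(a^2 - 6*a + 8) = (a - 4)*(a - 3)*(a - 2)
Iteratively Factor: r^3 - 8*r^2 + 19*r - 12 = (r - 1)*(r^2 - 7*r + 12) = (r - 4)*(r - 1)*(r - 3)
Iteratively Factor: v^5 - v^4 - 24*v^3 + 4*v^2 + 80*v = (v - 2)*(v^4 + v^3 - 22*v^2 - 40*v) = (v - 2)*(v + 4)*(v^3 - 3*v^2 - 10*v) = v*(v - 2)*(v + 4)*(v^2 - 3*v - 10) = v*(v - 2)*(v + 2)*(v + 4)*(v - 5)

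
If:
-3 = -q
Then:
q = 3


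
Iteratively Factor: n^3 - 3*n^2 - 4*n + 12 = (n - 3)*(n^2 - 4) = (n - 3)*(n - 2)*(n + 2)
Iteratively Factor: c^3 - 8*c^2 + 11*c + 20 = (c - 5)*(c^2 - 3*c - 4) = (c - 5)*(c - 4)*(c + 1)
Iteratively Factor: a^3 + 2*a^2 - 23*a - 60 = (a + 4)*(a^2 - 2*a - 15) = (a - 5)*(a + 4)*(a + 3)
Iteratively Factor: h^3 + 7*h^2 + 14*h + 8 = (h + 2)*(h^2 + 5*h + 4) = (h + 2)*(h + 4)*(h + 1)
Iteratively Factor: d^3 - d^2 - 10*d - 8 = (d + 2)*(d^2 - 3*d - 4) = (d + 1)*(d + 2)*(d - 4)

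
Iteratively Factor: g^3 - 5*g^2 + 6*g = (g)*(g^2 - 5*g + 6) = g*(g - 3)*(g - 2)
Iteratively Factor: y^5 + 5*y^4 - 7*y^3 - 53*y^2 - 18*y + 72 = (y + 3)*(y^4 + 2*y^3 - 13*y^2 - 14*y + 24) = (y + 3)*(y + 4)*(y^3 - 2*y^2 - 5*y + 6) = (y - 3)*(y + 3)*(y + 4)*(y^2 + y - 2) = (y - 3)*(y + 2)*(y + 3)*(y + 4)*(y - 1)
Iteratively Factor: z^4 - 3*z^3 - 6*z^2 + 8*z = (z - 4)*(z^3 + z^2 - 2*z) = (z - 4)*(z - 1)*(z^2 + 2*z) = z*(z - 4)*(z - 1)*(z + 2)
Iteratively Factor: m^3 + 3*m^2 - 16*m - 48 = (m + 3)*(m^2 - 16) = (m + 3)*(m + 4)*(m - 4)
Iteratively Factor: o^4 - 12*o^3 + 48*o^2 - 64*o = (o - 4)*(o^3 - 8*o^2 + 16*o) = (o - 4)^2*(o^2 - 4*o) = o*(o - 4)^2*(o - 4)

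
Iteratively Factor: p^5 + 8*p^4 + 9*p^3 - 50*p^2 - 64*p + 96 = (p - 1)*(p^4 + 9*p^3 + 18*p^2 - 32*p - 96) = (p - 1)*(p + 4)*(p^3 + 5*p^2 - 2*p - 24) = (p - 1)*(p + 4)^2*(p^2 + p - 6) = (p - 2)*(p - 1)*(p + 4)^2*(p + 3)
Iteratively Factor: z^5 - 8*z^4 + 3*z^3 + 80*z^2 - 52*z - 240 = (z - 3)*(z^4 - 5*z^3 - 12*z^2 + 44*z + 80) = (z - 5)*(z - 3)*(z^3 - 12*z - 16) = (z - 5)*(z - 4)*(z - 3)*(z^2 + 4*z + 4) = (z - 5)*(z - 4)*(z - 3)*(z + 2)*(z + 2)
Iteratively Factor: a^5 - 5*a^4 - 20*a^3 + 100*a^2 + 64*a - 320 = (a + 4)*(a^4 - 9*a^3 + 16*a^2 + 36*a - 80) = (a + 2)*(a + 4)*(a^3 - 11*a^2 + 38*a - 40) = (a - 4)*(a + 2)*(a + 4)*(a^2 - 7*a + 10) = (a - 4)*(a - 2)*(a + 2)*(a + 4)*(a - 5)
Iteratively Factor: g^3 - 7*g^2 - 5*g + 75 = (g - 5)*(g^2 - 2*g - 15) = (g - 5)*(g + 3)*(g - 5)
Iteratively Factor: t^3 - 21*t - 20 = (t + 1)*(t^2 - t - 20) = (t + 1)*(t + 4)*(t - 5)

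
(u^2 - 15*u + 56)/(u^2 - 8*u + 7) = (u - 8)/(u - 1)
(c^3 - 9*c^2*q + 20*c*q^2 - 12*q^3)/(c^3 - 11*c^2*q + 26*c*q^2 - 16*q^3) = (-c + 6*q)/(-c + 8*q)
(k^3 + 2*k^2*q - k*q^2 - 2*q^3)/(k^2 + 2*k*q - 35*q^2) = (k^3 + 2*k^2*q - k*q^2 - 2*q^3)/(k^2 + 2*k*q - 35*q^2)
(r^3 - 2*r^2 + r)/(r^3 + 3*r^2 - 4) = r*(r - 1)/(r^2 + 4*r + 4)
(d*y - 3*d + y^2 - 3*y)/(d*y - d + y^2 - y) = (y - 3)/(y - 1)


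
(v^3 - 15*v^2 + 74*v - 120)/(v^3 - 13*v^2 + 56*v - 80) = (v - 6)/(v - 4)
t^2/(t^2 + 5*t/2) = 2*t/(2*t + 5)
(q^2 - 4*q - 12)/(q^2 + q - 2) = (q - 6)/(q - 1)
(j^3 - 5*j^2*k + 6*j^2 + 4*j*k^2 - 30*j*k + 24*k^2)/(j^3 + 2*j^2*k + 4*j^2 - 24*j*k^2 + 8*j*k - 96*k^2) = (j^2 - j*k + 6*j - 6*k)/(j^2 + 6*j*k + 4*j + 24*k)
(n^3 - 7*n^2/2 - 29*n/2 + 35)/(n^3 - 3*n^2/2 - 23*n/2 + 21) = (n - 5)/(n - 3)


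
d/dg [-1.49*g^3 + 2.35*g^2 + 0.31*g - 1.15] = -4.47*g^2 + 4.7*g + 0.31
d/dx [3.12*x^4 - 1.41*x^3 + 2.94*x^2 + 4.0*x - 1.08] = 12.48*x^3 - 4.23*x^2 + 5.88*x + 4.0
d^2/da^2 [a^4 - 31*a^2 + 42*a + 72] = 12*a^2 - 62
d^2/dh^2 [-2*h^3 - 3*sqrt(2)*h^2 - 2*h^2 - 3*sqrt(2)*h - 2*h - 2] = -12*h - 6*sqrt(2) - 4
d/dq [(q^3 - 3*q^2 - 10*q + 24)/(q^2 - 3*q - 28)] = (q^4 - 6*q^3 - 65*q^2 + 120*q + 352)/(q^4 - 6*q^3 - 47*q^2 + 168*q + 784)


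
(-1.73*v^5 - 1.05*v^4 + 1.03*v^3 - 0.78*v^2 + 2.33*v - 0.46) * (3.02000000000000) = -5.2246*v^5 - 3.171*v^4 + 3.1106*v^3 - 2.3556*v^2 + 7.0366*v - 1.3892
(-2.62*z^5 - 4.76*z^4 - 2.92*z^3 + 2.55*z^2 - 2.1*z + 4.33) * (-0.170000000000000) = 0.4454*z^5 + 0.8092*z^4 + 0.4964*z^3 - 0.4335*z^2 + 0.357*z - 0.7361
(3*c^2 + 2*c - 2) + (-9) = 3*c^2 + 2*c - 11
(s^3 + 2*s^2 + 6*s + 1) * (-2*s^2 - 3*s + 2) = -2*s^5 - 7*s^4 - 16*s^3 - 16*s^2 + 9*s + 2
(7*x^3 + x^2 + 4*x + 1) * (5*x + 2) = 35*x^4 + 19*x^3 + 22*x^2 + 13*x + 2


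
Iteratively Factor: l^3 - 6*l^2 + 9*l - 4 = (l - 1)*(l^2 - 5*l + 4) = (l - 4)*(l - 1)*(l - 1)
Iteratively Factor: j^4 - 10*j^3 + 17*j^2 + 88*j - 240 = (j - 4)*(j^3 - 6*j^2 - 7*j + 60) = (j - 4)^2*(j^2 - 2*j - 15) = (j - 4)^2*(j + 3)*(j - 5)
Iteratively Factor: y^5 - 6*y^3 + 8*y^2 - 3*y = (y - 1)*(y^4 + y^3 - 5*y^2 + 3*y) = y*(y - 1)*(y^3 + y^2 - 5*y + 3) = y*(y - 1)^2*(y^2 + 2*y - 3) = y*(y - 1)^2*(y + 3)*(y - 1)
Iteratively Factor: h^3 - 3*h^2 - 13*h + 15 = (h + 3)*(h^2 - 6*h + 5) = (h - 1)*(h + 3)*(h - 5)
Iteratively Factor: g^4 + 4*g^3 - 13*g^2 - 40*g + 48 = (g + 4)*(g^3 - 13*g + 12) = (g + 4)^2*(g^2 - 4*g + 3) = (g - 3)*(g + 4)^2*(g - 1)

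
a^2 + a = a*(a + 1)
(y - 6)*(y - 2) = y^2 - 8*y + 12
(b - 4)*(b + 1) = b^2 - 3*b - 4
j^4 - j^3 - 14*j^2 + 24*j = j*(j - 3)*(j - 2)*(j + 4)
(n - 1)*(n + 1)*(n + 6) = n^3 + 6*n^2 - n - 6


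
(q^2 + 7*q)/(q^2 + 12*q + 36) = q*(q + 7)/(q^2 + 12*q + 36)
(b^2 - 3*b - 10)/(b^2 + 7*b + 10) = (b - 5)/(b + 5)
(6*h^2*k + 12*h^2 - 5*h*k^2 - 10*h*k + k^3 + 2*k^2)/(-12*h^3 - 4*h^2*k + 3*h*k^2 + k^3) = (-3*h*k - 6*h + k^2 + 2*k)/(6*h^2 + 5*h*k + k^2)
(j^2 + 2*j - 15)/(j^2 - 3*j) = (j + 5)/j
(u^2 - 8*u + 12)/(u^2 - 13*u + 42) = (u - 2)/(u - 7)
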